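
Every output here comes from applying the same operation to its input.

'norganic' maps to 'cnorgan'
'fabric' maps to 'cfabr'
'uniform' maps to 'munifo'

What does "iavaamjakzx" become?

Rule — move the last 2 characters to the front (rotate right by 2), then delete the first character.
Starting from "iavaamjakzx": after the first operation, "zxiavaamjak"; after the second, "xiavaamjak".
(Check on "uniform": → "rmunifo" → "munifo" ✓)

xiavaamjak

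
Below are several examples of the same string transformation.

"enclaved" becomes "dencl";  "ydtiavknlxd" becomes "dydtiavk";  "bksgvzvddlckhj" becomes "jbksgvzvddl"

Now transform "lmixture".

What's happening: move the last character to the front, then delete the last 3 characters.
For "lmixture", step one produces "elmixtur"; step two turns that into "elmix".

elmix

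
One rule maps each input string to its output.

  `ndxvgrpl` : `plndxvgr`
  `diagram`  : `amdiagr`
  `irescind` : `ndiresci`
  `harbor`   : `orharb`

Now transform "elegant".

ntelega

The pattern: move the last 2 characters to the front (rotate right by 2).
On "elegant" that produces "ntelega".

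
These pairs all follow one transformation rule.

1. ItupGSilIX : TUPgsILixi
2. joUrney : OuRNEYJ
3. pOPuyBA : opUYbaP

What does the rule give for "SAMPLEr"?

ampleRs

The rule is to flip the case of every letter, then move the first character to the end.
For "SAMPLEr", step one produces "sampleR"; step two turns that into "ampleRs".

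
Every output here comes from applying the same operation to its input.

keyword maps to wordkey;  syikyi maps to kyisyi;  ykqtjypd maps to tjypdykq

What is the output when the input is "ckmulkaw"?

Rule — move the first 3 characters to the end (rotate left by 3).
"ckmulkaw" → "ulkawckm".

ulkawckm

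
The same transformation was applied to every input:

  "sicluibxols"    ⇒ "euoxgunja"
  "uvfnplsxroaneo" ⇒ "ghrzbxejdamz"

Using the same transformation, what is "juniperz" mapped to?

vgzubq

The rule is to delete the last 2 characters, then shift every letter 12 places forward in the alphabet (wrapping around).
Applying both steps to "juniperz": "junipe", then "vgzubq".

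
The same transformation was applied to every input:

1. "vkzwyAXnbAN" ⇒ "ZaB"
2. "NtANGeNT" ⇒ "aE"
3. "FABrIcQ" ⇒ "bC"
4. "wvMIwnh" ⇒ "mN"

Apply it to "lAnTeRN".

Rule — keep one character in every 3, starting at position 3 (positions 3rd, 6th, 9th, ...), then flip the case of every letter.
For "lAnTeRN", step one produces "nR"; step two turns that into "Nr".

Nr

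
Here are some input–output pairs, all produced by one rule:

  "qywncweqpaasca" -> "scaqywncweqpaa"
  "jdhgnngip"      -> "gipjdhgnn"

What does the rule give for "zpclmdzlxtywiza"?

izazpclmdzlxtyw

The pattern: move the last 3 characters to the front (rotate right by 3).
"zpclmdzlxtywiza" → "izazpclmdzlxtyw".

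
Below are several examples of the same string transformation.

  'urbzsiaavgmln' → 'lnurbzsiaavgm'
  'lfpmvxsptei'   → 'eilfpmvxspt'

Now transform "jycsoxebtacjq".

What's happening: move the last 2 characters to the front (rotate right by 2).
For "jycsoxebtacjq" the result is "jqjycsoxebtac".

jqjycsoxebtac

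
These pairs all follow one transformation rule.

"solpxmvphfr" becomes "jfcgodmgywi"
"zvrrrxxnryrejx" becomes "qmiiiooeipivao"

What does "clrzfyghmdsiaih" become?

Rule — shift every letter 9 places backward in the alphabet (wrapping around).
For "clrzfyghmdsiaih" the result is "tciqwpxydujzrzy".

tciqwpxydujzrzy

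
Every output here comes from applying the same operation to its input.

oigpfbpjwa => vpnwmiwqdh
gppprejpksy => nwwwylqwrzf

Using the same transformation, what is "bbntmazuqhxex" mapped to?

iiuathgbxoele

Rule — shift every letter 7 places forward in the alphabet (wrapping around).
Doing the same to "bbntmazuqhxex": "iiuathgbxoele".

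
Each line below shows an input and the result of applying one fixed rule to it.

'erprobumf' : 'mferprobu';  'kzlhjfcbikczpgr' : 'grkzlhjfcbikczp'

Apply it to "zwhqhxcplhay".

ayzwhqhxcplh

What's happening: move the last 2 characters to the front (rotate right by 2).
Applying that to "zwhqhxcplhay" gives "ayzwhqhxcplh".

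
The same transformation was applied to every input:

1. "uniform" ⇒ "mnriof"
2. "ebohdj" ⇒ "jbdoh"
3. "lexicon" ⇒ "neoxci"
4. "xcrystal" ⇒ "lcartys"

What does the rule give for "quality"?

The pattern: take characters alternately from the front and the back (1st, last, 2nd, 2nd-last, ...), then delete the first character.
For "quality", step one produces "qyutail"; step two turns that into "yutail".

yutail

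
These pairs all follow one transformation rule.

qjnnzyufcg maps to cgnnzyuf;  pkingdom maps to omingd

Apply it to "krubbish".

In each case the input is transformed by: delete the first 2 characters, then move the last 2 characters to the front (rotate right by 2).
On "krubbish" that produces "shubbi".

shubbi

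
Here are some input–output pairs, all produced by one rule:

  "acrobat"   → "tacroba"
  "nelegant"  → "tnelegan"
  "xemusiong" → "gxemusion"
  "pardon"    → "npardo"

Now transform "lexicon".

nlexico

The transformation: move the last character to the front.
On "lexicon" that produces "nlexico".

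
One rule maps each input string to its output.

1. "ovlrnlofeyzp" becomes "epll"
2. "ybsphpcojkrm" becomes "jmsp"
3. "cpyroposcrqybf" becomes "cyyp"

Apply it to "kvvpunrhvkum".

vmvn

The rule is to keep one character in every 3, starting at position 3 (positions 3rd, 6th, 9th, ...), then move the last 2 characters to the front (rotate right by 2).
For "kvvpunrhvkum", step one produces "vnvm"; step two turns that into "vmvn".
(Check on "cpyroposcrqybf": → "ypcy" → "cyyp" ✓)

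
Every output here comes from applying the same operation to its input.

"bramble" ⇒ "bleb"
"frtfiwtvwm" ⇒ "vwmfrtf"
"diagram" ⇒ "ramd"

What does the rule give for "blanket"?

What's happening: move the last 3 characters to the front (rotate right by 3), then delete the last 3 characters.
Working it through for "blanket": intermediate "ketblan", final "ketb".
(Check on "frtfiwtvwm": → "vwmfrtfiwt" → "vwmfrtf" ✓)

ketb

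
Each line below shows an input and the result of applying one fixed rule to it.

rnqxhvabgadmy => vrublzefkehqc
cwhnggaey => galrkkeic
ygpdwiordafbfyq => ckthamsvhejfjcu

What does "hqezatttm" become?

luidexxxq

Looking at the pairs, the operation is to shift every letter 4 places forward in the alphabet (wrapping around).
For "hqezatttm" the result is "luidexxxq".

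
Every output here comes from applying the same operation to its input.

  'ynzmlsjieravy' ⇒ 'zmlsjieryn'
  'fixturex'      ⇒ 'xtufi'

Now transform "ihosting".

In each case the input is transformed by: delete the last 3 characters, then move the first 2 characters to the end (rotate left by 2).
"ihosting" → "ihost" → "ostih".
(Check on "ynzmlsjieravy": → "ynzmlsjier" → "zmlsjieryn" ✓)

ostih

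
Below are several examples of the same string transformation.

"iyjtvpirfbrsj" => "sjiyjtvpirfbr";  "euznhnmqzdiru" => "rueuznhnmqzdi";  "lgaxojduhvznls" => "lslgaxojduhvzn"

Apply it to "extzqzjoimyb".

The rule is to move the last 2 characters to the front (rotate right by 2).
For "extzqzjoimyb" the result is "ybextzqzjoim".

ybextzqzjoim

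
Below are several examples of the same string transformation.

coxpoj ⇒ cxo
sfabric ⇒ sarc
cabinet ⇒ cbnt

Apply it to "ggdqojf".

The transformation: keep every other character starting from the first (positions 1st, 3rd, 5th, ...).
Doing the same to "ggdqojf": "gdof".

gdof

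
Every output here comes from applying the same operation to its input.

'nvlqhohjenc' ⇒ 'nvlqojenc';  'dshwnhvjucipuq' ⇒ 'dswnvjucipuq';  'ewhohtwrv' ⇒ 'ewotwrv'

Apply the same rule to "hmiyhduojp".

miyduojp

Looking at the pairs, the operation is to remove every "h".
"hmiyhduojp" → "miyduojp".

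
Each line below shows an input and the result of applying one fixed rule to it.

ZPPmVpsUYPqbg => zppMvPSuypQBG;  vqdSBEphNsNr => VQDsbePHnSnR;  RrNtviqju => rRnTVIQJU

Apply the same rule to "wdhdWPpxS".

Looking at the pairs, the operation is to flip the case of every letter.
Applying that to "wdhdWPpxS" gives "WDHDwpPXs".

WDHDwpPXs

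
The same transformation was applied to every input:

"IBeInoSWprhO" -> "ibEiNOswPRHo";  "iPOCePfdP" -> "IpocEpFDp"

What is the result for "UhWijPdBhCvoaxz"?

The rule is to flip the case of every letter.
So "UhWijPdBhCvoaxz" becomes "uHwIJpDbHcVOAXZ".

uHwIJpDbHcVOAXZ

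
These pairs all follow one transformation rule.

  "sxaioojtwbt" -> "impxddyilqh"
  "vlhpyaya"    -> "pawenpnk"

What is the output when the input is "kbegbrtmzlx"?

mqtvqgiboaz

The rule is to swap the first and last characters, then shift every letter 11 places backward in the alphabet (wrapping around).
"kbegbrtmzlx" → "xbegbrtmzlk" → "mqtvqgiboaz".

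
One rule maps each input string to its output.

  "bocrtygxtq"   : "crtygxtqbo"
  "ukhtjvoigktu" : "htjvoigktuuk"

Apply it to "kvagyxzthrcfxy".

agyxzthrcfxykv

The pattern: move the first 2 characters to the end (rotate left by 2).
For "kvagyxzthrcfxy" the result is "agyxzthrcfxykv".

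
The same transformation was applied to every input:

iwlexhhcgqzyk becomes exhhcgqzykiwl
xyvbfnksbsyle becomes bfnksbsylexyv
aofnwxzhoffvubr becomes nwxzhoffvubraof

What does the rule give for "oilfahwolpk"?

fahwolpkoil

Each output is the input with this applied: move the first 3 characters to the end (rotate left by 3).
Doing the same to "oilfahwolpk": "fahwolpkoil".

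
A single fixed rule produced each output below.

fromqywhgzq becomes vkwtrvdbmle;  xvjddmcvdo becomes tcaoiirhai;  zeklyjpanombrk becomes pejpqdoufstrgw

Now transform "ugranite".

jzlwfsny

The rule is to shift every letter 5 places forward in the alphabet (wrapping around), then move the last character to the front.
On "ugranite": the first step gives "zlwfsnyj", and the second then gives "jzlwfsny".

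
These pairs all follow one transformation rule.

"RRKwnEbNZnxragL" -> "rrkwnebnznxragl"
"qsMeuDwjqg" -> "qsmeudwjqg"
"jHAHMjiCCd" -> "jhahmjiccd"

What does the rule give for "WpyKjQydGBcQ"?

Looking at the pairs, the operation is to convert every letter to lowercase.
For "WpyKjQydGBcQ" the result is "wpykjqydgbcq".

wpykjqydgbcq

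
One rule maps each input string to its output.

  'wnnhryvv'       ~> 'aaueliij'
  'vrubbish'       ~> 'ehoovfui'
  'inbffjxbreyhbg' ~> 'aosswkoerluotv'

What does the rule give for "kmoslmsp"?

In each case the input is transformed by: move the first character to the end, then shift every letter 13 places forward in the alphabet (wrapping around) — i.e. ROT13.
Starting from "kmoslmsp": after the first operation, "moslmspk"; after the second, "zbfyzfcx".

zbfyzfcx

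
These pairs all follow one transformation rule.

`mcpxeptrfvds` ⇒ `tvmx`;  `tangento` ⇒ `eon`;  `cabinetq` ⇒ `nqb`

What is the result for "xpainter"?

nra

Each output is the input with this applied: swap the front and back halves of the string, then keep one character in every 3, starting at position 1 (positions 1st, 4th, 7th, ...).
For "xpainter", step one produces "nterxpai"; step two turns that into "nra".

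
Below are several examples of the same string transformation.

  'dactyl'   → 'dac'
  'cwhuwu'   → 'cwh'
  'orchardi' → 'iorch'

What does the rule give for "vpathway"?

Each output is the input with this applied: swap the front and back halves of the string, then delete the first 3 characters.
Working it through for "vpathway": intermediate "hwayvpat", final "yvpat".

yvpat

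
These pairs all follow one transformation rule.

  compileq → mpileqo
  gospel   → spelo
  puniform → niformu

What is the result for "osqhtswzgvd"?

What's happening: delete the first character, then move the first character to the end.
On "osqhtswzgvd": the first step gives "sqhtswzgvd", and the second then gives "qhtswzgvds".

qhtswzgvds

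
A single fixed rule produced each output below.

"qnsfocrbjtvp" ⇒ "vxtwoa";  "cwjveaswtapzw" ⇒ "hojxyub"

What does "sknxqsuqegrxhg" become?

xsvzjwm

Looking at the pairs, the operation is to shift every letter 5 places forward in the alphabet (wrapping around), then keep every other character starting from the first (positions 1st, 3rd, 5th, ...).
Applying both steps to "sknxqsuqegrxhg": "xpscvxzvjlwcml", then "xsvzjwm".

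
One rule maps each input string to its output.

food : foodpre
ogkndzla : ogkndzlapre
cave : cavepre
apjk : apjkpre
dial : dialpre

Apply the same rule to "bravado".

In each case the input is transformed by: append "pre".
Doing the same to "bravado": "bravadopre".

bravadopre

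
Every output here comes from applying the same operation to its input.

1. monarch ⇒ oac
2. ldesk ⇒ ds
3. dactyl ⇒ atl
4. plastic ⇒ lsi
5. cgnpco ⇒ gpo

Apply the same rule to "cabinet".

aie

The rule is to keep every other character starting from the second (positions 2nd, 4th, 6th, ...).
For "cabinet" the result is "aie".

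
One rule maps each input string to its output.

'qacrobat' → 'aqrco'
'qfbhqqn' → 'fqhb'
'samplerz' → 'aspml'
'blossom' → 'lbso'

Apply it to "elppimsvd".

leppmi

In each case the input is transformed by: delete the last 3 characters, then swap each adjacent pair of characters (1↔2, 3↔4, ...).
Applying that to "elppimsvd" gives "leppmi".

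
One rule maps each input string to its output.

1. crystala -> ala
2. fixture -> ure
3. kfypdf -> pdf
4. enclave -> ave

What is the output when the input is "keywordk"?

rdk

Looking at the pairs, the operation is to keep only the last 3 characters.
Applying that to "keywordk" gives "rdk".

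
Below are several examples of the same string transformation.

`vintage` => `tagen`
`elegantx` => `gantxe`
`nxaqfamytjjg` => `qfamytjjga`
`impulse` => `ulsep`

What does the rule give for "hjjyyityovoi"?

yyityovoij

The transformation: delete the first 2 characters, then move the first character to the end.
Working it through for "hjjyyityovoi": intermediate "jyyityovoi", final "yyityovoij".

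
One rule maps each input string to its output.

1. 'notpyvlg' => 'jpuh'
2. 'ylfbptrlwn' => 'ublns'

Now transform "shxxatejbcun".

The transformation: shift every letter 4 places backward in the alphabet (wrapping around), then keep every other character starting from the first (positions 1st, 3rd, 5th, ...).
"shxxatejbcun" → "odttwpafxyqj" → "otwaxq".

otwaxq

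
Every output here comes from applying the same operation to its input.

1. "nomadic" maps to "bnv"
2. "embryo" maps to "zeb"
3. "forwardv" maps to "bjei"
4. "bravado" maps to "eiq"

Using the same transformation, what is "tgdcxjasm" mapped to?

tpwf

In each case the input is transformed by: shift every letter 13 places forward in the alphabet (wrapping around) — i.e. ROT13, then keep every other character starting from the second (positions 2nd, 4th, 6th, ...).
Doing the same to "tgdcxjasm": "tpwf".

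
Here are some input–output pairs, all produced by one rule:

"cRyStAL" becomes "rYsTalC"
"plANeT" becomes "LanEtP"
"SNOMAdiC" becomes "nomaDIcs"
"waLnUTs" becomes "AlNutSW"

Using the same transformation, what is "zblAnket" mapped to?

BLaNKETZ

What's happening: flip the case of every letter, then move the first character to the end.
On "zblAnket": the first step gives "ZBLaNKET", and the second then gives "BLaNKETZ".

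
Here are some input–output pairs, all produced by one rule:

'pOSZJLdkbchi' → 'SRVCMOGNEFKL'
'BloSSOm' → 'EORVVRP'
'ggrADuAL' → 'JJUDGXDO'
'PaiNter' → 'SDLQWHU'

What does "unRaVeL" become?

XQUDYHO

What's happening: shift every letter 3 places forward in the alphabet (wrapping around), then convert every letter to uppercase.
Working it through for "unRaVeL": intermediate "xqUdYhO", final "XQUDYHO".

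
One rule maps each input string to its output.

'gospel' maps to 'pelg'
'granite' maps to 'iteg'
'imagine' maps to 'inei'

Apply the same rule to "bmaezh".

Rule — move the first character to the end, then keep only the last 4 characters.
Applying both steps to "bmaezh": "maezhb", then "ezhb".

ezhb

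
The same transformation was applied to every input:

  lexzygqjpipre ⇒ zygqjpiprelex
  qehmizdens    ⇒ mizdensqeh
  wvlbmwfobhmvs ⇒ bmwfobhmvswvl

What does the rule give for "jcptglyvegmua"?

tglyvegmuajcp

In each case the input is transformed by: move the first 3 characters to the end (rotate left by 3).
Doing the same to "jcptglyvegmua": "tglyvegmuajcp".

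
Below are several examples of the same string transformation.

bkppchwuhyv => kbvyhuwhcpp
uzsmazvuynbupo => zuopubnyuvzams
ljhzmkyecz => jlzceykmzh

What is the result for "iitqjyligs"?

The transformation: reverse the string, then move the last 2 characters to the front (rotate right by 2).
"iitqjyligs" → "iisgilyjqt".
(Check on "uzsmazvuynbupo": → "opubnyuvzamszu" → "zuopubnyuvzams" ✓)

iisgilyjqt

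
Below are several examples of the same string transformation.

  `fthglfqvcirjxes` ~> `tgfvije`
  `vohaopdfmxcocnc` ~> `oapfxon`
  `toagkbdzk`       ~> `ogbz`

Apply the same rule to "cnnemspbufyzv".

The rule is to keep every other character starting from the second (positions 2nd, 4th, 6th, ...).
So "cnnemspbufyzv" becomes "nesbfz".

nesbfz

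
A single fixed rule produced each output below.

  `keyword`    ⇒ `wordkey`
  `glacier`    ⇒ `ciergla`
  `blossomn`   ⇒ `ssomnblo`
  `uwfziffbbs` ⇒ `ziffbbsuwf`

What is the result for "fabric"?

In each case the input is transformed by: move the first 3 characters to the end (rotate left by 3).
Applying that to "fabric" gives "ricfab".

ricfab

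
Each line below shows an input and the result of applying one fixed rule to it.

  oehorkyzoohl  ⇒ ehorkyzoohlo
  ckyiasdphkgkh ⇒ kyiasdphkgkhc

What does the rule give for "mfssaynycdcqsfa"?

fssaynycdcqsfam

The rule is to move the first character to the end.
So "mfssaynycdcqsfa" becomes "fssaynycdcqsfam".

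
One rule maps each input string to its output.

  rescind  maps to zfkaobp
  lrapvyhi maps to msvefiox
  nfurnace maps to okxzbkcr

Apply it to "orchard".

exoaloz

In each case the input is transformed by: shift every letter 3 places backward in the alphabet (wrapping around), then move the first 3 characters to the end (rotate left by 3).
On "orchard" that produces "exoaloz".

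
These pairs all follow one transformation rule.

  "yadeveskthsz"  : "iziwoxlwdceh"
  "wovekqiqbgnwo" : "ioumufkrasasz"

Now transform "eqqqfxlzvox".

Each output is the input with this applied: move the first 3 characters to the end (rotate left by 3), then shift every letter 4 places forward in the alphabet (wrapping around).
Applying that to "eqqqfxlzvox" gives "ujbpdzsbiuu".

ujbpdzsbiuu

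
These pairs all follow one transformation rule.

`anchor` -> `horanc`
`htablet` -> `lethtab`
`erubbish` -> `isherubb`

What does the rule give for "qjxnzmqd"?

mqdqjxnz

Rule — move the last 3 characters to the front (rotate right by 3).
For "qjxnzmqd" the result is "mqdqjxnz".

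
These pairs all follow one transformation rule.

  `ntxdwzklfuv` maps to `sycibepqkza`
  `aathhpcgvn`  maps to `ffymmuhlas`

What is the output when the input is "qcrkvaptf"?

What's happening: shift every letter 5 places forward in the alphabet (wrapping around).
Doing the same to "qcrkvaptf": "vhwpafuyk".

vhwpafuyk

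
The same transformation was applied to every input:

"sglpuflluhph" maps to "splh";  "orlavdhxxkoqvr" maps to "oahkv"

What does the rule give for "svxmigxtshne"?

smxh

The transformation: keep one character in every 3, starting at position 1 (positions 1st, 4th, 7th, ...).
On "svxmigxtshne" that produces "smxh".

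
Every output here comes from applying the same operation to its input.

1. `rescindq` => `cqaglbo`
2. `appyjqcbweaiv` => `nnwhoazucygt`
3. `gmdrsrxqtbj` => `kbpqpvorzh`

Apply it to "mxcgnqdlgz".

Each output is the input with this applied: shift every letter 2 places backward in the alphabet (wrapping around), then delete the first character.
Starting from "mxcgnqdlgz": after the first operation, "kvaelobjex"; after the second, "vaelobjex".

vaelobjex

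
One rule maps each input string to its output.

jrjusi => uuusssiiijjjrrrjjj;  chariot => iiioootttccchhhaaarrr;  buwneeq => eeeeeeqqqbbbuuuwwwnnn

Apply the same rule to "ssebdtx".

dddtttxxxsssssseeebbb

In each case the input is transformed by: move the last 3 characters to the front (rotate right by 3), then repeat every character 3 times.
Working it through for "ssebdtx": intermediate "dtxsseb", final "dddtttxxxsssssseeebbb".
(Check on "buwneeq": → "eeqbuwn" → "eeeeeeqqqbbbuuuwwwnnn" ✓)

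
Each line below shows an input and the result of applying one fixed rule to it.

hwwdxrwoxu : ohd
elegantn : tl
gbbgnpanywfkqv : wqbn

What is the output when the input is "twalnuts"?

In each case the input is transformed by: swap the front and back halves of the string, then keep one character in every 3, starting at position 3 (positions 3rd, 6th, 9th, ...).
On "twalnuts": the first step gives "nutstwal", and the second then gives "tw".

tw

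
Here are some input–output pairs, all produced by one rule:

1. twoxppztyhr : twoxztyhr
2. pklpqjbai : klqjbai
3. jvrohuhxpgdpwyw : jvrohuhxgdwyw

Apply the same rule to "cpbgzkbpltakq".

cbgzkbltakq

Looking at the pairs, the operation is to remove every "p".
Doing the same to "cpbgzkbpltakq": "cbgzkbltakq".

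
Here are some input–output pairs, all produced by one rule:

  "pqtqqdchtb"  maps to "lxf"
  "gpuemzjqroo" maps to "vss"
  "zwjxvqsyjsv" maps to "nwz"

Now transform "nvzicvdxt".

hbx

The pattern: shift every letter 4 places forward in the alphabet (wrapping around), then keep only the last 3 characters.
Starting from "nvzicvdxt": after the first operation, "rzdmgzhbx"; after the second, "hbx".
(Check on "gpuemzjqroo": → "ktyiqdnuvss" → "vss" ✓)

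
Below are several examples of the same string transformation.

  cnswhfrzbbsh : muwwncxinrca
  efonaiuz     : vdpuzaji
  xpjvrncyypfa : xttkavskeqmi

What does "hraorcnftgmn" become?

In each case the input is transformed by: shift every letter 5 places backward in the alphabet (wrapping around), then swap the front and back halves of the string.
"hraorcnftgmn" → "cmvjmxiaobhi" → "iaobhicmvjmx".

iaobhicmvjmx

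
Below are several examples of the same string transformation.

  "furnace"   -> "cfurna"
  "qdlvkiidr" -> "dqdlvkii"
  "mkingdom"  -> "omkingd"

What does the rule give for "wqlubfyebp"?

The pattern: delete the last character, then move the last character to the front.
On "wqlubfyebp": the first step gives "wqlubfyeb", and the second then gives "bwqlubfye".

bwqlubfye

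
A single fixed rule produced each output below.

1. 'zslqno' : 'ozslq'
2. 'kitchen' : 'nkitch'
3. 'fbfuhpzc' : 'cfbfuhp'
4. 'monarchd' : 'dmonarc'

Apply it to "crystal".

lcryst

The rule is to move the last 2 characters to the front (rotate right by 2), then delete the first character.
Starting from "crystal": after the first operation, "alcryst"; after the second, "lcryst".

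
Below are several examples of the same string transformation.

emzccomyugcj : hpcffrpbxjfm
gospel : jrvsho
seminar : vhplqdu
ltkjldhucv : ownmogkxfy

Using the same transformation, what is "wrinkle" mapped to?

What's happening: shift every letter 3 places forward in the alphabet (wrapping around).
So "wrinkle" becomes "zulqnoh".

zulqnoh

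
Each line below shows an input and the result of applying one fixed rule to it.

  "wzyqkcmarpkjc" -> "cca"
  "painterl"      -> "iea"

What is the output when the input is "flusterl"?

Looking at the pairs, the operation is to sort the characters into reverse alphabetical order, then keep only the last 3 characters.
Starting from "flusterl": after the first operation, "utsrllfe"; after the second, "lfe".

lfe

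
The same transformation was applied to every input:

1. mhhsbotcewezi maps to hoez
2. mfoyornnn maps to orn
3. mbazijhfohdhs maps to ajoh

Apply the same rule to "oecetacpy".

What's happening: keep one character in every 3, starting at position 3 (positions 3rd, 6th, 9th, ...).
For "oecetacpy" the result is "cay".

cay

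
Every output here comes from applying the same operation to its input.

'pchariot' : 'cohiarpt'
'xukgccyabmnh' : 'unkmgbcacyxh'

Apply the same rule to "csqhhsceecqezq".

szqehqhcsececq

In each case the input is transformed by: take characters alternately from the front and the back (1st, last, 2nd, 2nd-last, ...), then move the first 2 characters to the end (rotate left by 2).
"csqhhsceecqezq" → "cqszqehqhcsece" → "szqehqhcsececq".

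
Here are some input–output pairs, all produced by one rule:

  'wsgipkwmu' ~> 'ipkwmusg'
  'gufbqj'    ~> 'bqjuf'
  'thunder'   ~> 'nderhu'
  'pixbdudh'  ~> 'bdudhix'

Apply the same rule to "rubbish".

bishub

Rule — delete the first character, then move the first 2 characters to the end (rotate left by 2).
Starting from "rubbish": after the first operation, "ubbish"; after the second, "bishub".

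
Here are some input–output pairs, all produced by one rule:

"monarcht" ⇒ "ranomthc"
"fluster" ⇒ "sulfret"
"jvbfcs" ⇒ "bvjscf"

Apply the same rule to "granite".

The pattern: reverse the string, then move the first 3 characters to the end (rotate left by 3).
For "granite", step one produces "etinarg"; step two turns that into "nargeti".
(Check on "jvbfcs": → "scfbvj" → "bvjscf" ✓)

nargeti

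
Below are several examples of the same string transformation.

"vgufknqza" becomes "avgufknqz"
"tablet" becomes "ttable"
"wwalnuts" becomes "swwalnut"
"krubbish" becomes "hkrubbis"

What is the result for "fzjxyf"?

Each output is the input with this applied: move the last character to the front.
On "fzjxyf" that produces "ffzjxy".

ffzjxy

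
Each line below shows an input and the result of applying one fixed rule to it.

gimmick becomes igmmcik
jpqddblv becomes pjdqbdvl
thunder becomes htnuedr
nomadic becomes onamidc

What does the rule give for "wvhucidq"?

vwuhicqd

The transformation: swap each adjacent pair of characters (1↔2, 3↔4, ...).
So "wvhucidq" becomes "vwuhicqd".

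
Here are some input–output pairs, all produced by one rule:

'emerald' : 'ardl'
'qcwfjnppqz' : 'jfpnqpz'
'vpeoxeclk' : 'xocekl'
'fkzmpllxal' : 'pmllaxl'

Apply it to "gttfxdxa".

xfxda

The transformation: delete the first 3 characters, then swap each adjacent pair of characters (1↔2, 3↔4, ...).
For "gttfxdxa", step one produces "fxdxa"; step two turns that into "xfxda".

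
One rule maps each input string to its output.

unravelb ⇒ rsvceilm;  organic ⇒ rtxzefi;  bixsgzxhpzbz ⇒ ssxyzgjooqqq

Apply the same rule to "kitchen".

Looking at the pairs, the operation is to sort the characters into alphabetical order, then shift every letter 9 places backward in the alphabet (wrapping around).
"kitchen" → "cehiknt" → "tvyzbek".

tvyzbek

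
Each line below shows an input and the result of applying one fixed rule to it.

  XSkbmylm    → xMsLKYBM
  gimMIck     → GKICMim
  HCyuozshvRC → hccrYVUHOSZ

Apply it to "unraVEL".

UlNeRvA

The pattern: take characters alternately from the front and the back (1st, last, 2nd, 2nd-last, ...), then flip the case of every letter.
Applying both steps to "unraVEL": "uLnErVa", then "UlNeRvA".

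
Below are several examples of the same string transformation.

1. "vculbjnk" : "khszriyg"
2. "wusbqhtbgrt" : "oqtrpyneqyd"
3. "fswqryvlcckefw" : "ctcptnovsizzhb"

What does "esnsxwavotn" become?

qkbpkputxsl

The pattern: move the last 2 characters to the front (rotate right by 2), then shift every letter 3 places backward in the alphabet (wrapping around).
"esnsxwavotn" → "qkbpkputxsl".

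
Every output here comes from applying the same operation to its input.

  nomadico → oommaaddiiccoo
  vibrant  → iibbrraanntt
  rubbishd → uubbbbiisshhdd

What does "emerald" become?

mmeerraalldd

The rule is to delete the first character, then double every character.
On "emerald": the first step gives "merald", and the second then gives "mmeerraalldd".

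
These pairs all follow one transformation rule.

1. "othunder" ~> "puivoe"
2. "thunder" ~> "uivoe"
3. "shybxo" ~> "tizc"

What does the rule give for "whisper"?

xijtq

What's happening: delete the last 2 characters, then shift every letter 1 place forward in the alphabet (wrapping around).
Working it through for "whisper": intermediate "whisp", final "xijtq".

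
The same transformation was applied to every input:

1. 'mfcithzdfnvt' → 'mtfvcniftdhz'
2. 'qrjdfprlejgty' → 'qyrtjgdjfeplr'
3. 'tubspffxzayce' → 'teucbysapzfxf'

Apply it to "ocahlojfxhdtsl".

olcsathdlhoxjf

The pattern: take characters alternately from the front and the back (1st, last, 2nd, 2nd-last, ...).
So "ocahlojfxhdtsl" becomes "olcsathdlhoxjf".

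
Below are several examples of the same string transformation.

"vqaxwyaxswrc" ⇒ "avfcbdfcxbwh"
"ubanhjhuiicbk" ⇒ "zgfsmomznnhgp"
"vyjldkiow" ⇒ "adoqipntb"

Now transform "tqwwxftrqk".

What's happening: shift every letter 5 places forward in the alphabet (wrapping around).
"tqwwxftrqk" → "yvbbckywvp".

yvbbckywvp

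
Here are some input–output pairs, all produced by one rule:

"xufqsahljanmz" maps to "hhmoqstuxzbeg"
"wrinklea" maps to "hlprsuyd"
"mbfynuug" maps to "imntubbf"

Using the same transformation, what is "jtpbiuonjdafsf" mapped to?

hikmmpqquvwzab

The transformation: sort the characters into alphabetical order, then shift every letter 7 places forward in the alphabet (wrapping around).
Applying both steps to "jtpbiuonjdafsf": "abdffijjnopstu", then "hikmmpqquvwzab".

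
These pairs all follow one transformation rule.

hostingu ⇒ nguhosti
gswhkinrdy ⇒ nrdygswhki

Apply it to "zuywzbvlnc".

vlnczuywzb

Each output is the input with this applied: move the first character to the end, then swap the front and back halves of the string.
Working it through for "zuywzbvlnc": intermediate "uywzbvlncz", final "vlnczuywzb".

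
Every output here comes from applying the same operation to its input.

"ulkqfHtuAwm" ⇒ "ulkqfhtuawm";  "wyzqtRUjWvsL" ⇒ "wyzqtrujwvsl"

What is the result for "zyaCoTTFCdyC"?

zyacottfcdyc

Rule — convert every letter to lowercase.
On "zyaCoTTFCdyC" that produces "zyacottfcdyc".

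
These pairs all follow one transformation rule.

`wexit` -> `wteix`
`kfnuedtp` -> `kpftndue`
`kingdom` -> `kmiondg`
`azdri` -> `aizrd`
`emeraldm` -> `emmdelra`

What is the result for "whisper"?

The pattern: take characters alternately from the front and the back (1st, last, 2nd, 2nd-last, ...).
Applying that to "whisper" gives "wrheips".

wrheips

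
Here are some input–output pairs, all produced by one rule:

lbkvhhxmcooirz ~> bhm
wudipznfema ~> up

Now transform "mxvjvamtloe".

xv

The transformation: keep one character in every 3, starting at position 2 (positions 2nd, 5th, 8th, ...), then delete the last 2 characters.
Working it through for "mxvjvamtloe": intermediate "xvte", final "xv".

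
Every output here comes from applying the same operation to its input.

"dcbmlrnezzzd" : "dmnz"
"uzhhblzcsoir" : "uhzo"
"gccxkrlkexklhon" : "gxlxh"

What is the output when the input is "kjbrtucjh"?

krc

What's happening: keep one character in every 3, starting at position 1 (positions 1st, 4th, 7th, ...).
Doing the same to "kjbrtucjh": "krc".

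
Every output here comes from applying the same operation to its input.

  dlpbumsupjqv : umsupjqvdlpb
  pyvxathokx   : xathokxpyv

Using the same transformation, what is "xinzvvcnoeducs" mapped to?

vcnoeducsxinzv

Each output is the input with this applied: swap the front and back halves of the string, then move the last 2 characters to the front (rotate right by 2).
So "xinzvvcnoeducs" becomes "vcnoeducsxinzv".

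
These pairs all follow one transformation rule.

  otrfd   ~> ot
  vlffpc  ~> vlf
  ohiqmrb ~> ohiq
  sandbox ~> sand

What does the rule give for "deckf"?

Rule — delete the last 3 characters.
Doing the same to "deckf": "de".

de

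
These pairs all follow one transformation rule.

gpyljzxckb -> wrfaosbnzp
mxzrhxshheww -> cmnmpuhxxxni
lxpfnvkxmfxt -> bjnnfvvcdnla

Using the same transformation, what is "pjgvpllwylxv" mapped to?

Looking at the pairs, the operation is to shift every letter 10 places backward in the alphabet (wrapping around), then take characters alternately from the front and the back (1st, last, 2nd, 2nd-last, ...).
Applying both steps to "pjgvpllwylxv": "fzwlfbbmobnl", then "flznwblofmbb".

flznwblofmbb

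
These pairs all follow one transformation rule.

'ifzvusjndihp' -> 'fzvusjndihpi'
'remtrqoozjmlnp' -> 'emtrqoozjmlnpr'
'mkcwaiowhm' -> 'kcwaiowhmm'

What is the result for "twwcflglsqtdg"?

wwcflglsqtdgt

The transformation: move the first character to the end.
For "twwcflglsqtdg" the result is "wwcflglsqtdgt".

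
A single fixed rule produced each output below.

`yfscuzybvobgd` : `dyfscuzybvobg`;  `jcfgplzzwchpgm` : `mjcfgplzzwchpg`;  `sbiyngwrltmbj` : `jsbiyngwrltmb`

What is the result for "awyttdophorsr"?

In each case the input is transformed by: move the last character to the front.
"awyttdophorsr" → "rawyttdophors".

rawyttdophors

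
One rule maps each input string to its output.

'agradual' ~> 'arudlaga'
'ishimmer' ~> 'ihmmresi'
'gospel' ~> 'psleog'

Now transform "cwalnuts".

Rule — move the first 2 characters to the end (rotate left by 2), then swap each adjacent pair of characters (1↔2, 3↔4, ...).
Applying both steps to "cwalnuts": "alnutscw", then "launstwc".

launstwc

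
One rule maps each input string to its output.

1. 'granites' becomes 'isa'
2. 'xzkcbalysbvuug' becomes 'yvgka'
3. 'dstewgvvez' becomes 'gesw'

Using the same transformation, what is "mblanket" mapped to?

ntl

Looking at the pairs, the operation is to swap the front and back halves of the string, then keep one character in every 3, starting at position 1 (positions 1st, 4th, 7th, ...).
Starting from "mblanket": after the first operation, "nketmbla"; after the second, "ntl".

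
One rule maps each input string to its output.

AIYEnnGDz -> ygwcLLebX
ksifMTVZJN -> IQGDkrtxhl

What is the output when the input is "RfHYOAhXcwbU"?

Each output is the input with this applied: flip the case of every letter, then shift every letter 2 places backward in the alphabet (wrapping around).
Applying both steps to "RfHYOAhXcwbU": "rFhyoaHxCWBu", then "pDfwmyFvAUZs".

pDfwmyFvAUZs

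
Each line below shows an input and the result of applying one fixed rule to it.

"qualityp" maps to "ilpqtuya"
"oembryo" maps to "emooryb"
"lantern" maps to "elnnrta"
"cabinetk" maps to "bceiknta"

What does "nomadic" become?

cdimnoa

What's happening: sort the characters into alphabetical order, then move the first character to the end.
Starting from "nomadic": after the first operation, "acdimno"; after the second, "cdimnoa".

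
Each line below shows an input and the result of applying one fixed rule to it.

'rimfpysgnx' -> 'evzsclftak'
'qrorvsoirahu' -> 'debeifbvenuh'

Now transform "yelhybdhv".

In each case the input is transformed by: shift every letter 13 places forward in the alphabet (wrapping around) — i.e. ROT13.
"yelhybdhv" → "lryuloqui".

lryuloqui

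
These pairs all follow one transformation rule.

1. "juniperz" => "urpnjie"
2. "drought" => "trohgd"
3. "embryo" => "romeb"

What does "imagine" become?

miigea

What's happening: sort the characters into reverse alphabetical order, then delete the first character.
Working it through for "imagine": intermediate "nmiigea", final "miigea".
(Check on "embryo": → "yromeb" → "romeb" ✓)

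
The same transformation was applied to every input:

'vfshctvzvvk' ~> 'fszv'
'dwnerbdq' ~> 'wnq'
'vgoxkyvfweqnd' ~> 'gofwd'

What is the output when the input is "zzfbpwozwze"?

What's happening: swap each adjacent pair of characters (1↔2, 3↔4, ...), then keep one character in every 3, starting at position 1 (positions 1st, 4th, 7th, ...).
Working it through for "zzfbpwozwze": intermediate "zzbfwpzozwe", final "zfzw".

zfzw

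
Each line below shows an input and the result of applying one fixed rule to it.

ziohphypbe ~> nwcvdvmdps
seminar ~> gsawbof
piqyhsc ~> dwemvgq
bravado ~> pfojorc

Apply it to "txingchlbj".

hlwbuqvzpx

Rule — shift every letter 12 places backward in the alphabet (wrapping around).
Doing the same to "txingchlbj": "hlwbuqvzpx".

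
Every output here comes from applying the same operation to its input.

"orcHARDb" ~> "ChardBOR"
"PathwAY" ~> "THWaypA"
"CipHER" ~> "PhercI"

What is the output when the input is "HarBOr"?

RboRhA

The pattern: flip the case of every letter, then move the first 2 characters to the end (rotate left by 2).
For "HarBOr", step one produces "hARboR"; step two turns that into "RboRhA".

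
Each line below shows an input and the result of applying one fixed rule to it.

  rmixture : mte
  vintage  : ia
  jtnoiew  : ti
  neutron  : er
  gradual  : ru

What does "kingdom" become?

id

What's happening: keep one character in every 3, starting at position 2 (positions 2nd, 5th, 8th, ...).
So "kingdom" becomes "id".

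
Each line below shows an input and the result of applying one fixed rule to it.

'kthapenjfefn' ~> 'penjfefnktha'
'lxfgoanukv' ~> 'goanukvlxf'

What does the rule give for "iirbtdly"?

What's happening: move the last 2 characters to the front (rotate right by 2), then swap the front and back halves of the string.
Applying both steps to "iirbtdly": "lyiirbtd", then "rbtdlyii".

rbtdlyii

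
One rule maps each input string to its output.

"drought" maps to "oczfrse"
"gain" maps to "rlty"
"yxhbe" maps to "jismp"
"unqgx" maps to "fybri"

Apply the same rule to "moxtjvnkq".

In each case the input is transformed by: shift every letter 11 places forward in the alphabet (wrapping around).
For "moxtjvnkq" the result is "xzieugyvb".

xzieugyvb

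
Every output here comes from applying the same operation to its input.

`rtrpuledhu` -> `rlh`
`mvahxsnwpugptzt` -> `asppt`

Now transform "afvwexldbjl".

The pattern: keep one character in every 3, starting at position 3 (positions 3rd, 6th, 9th, ...).
For "afvwexldbjl" the result is "vxb".

vxb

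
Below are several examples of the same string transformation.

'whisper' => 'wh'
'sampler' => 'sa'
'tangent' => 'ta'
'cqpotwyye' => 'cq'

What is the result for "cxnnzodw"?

Each output is the input with this applied: keep only the first 2 characters.
"cxnnzodw" → "cx".

cx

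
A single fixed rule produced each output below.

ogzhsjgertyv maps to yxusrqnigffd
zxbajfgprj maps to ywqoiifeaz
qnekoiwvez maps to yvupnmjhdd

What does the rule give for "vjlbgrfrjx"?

wuqqkiifea

What's happening: sort the characters into reverse alphabetical order, then shift every letter 1 place backward in the alphabet (wrapping around).
So "vjlbgrfrjx" becomes "wuqqkiifea".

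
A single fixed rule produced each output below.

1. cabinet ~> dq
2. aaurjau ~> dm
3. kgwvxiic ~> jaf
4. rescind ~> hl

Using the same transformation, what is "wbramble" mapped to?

Looking at the pairs, the operation is to keep one character in every 3, starting at position 2 (positions 2nd, 5th, 8th, ...), then shift every letter 3 places forward in the alphabet (wrapping around).
Applying that to "wbramble" gives "eph".

eph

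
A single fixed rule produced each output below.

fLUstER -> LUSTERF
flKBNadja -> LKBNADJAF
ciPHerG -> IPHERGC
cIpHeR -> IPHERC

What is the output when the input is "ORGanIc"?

RGANICO

Each output is the input with this applied: move the first character to the end, then convert every letter to uppercase.
Applying that to "ORGanIc" gives "RGANICO".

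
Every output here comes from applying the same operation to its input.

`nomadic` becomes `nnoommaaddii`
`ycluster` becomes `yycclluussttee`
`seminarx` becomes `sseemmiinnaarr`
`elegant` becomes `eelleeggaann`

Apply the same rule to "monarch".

mmoonnaarrcc

The pattern: delete the last character, then double every character.
Applying both steps to "monarch": "monarc", then "mmoonnaarrcc".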